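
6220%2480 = 1260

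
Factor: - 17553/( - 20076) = 2^( - 2)*7^( - 1) * 239^ (-1)*5851^1 =5851/6692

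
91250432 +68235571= 159486003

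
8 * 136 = 1088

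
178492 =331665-153173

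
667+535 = 1202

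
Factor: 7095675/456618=2365225/152206 =2^( - 1)*5^2*37^1*2557^1*76103^(-1)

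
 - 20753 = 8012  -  28765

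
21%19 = 2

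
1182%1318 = 1182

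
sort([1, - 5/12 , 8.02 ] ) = [-5/12, 1,8.02]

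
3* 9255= 27765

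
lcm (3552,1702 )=81696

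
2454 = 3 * 818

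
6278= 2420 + 3858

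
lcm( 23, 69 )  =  69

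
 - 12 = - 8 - 4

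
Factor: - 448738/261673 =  - 2^1*89^1*2521^1 * 261673^( -1)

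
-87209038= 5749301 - 92958339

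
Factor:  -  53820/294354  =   - 2^1*3^ ( - 2)*5^1*13^1*79^( - 1 ) = - 130/711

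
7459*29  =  216311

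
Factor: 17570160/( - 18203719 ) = - 2^4*3^2*5^1*17^(-1) * 23^1*631^( - 1)*1061^1*1697^( - 1)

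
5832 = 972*6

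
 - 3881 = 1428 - 5309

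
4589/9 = 509  +  8/9 = 509.89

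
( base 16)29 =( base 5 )131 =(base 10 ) 41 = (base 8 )51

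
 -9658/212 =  - 46+47/106= - 45.56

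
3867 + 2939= 6806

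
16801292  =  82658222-65856930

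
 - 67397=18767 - 86164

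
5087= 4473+614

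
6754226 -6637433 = 116793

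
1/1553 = 1/1553 = 0.00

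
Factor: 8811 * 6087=53632557 = 3^3 * 11^1*89^1*2029^1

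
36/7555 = 36/7555 = 0.00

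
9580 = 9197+383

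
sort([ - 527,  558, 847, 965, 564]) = [-527, 558,564, 847, 965]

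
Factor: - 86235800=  - 2^3*5^2*7^1*31^1*1987^1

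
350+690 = 1040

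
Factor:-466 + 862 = 396 = 2^2*3^2 *11^1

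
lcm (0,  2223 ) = 0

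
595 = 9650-9055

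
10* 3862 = 38620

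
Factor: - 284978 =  - 2^1*89^1*1601^1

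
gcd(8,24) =8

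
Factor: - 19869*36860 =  - 2^2*3^1 *5^1*19^1*37^1*97^1 *179^1 = - 732371340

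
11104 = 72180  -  61076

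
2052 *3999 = 8205948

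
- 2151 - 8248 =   -  10399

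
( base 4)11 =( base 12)5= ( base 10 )5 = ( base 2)101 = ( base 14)5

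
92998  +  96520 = 189518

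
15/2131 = 15/2131 = 0.01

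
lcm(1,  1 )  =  1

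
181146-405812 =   -  224666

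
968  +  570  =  1538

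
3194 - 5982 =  -2788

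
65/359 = 65/359 = 0.18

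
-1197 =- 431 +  -766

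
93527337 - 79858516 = 13668821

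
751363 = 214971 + 536392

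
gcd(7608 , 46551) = 3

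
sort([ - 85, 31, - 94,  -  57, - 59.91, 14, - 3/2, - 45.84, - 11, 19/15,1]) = [ - 94, - 85, - 59.91, - 57, -45.84, - 11, - 3/2, 1, 19/15,14,31 ] 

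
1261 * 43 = 54223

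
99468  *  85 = 8454780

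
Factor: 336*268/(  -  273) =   -  2^6*13^(-1 )*67^1 = - 4288/13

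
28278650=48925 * 578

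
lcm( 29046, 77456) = 232368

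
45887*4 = 183548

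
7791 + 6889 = 14680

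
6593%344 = 57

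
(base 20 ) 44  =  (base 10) 84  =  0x54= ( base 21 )40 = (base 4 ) 1110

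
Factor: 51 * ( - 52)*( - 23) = 2^2*3^1*13^1*17^1*23^1 = 60996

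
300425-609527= -309102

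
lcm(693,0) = 0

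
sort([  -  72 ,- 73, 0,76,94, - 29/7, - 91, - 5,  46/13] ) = [  -  91, - 73, - 72, - 5, - 29/7,0,46/13,76,94]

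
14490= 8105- - 6385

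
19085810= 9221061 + 9864749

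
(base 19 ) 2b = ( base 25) 1o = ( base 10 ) 49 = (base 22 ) 25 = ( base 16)31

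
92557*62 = 5738534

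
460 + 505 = 965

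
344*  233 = 80152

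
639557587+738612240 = 1378169827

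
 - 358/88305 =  - 358/88305 = - 0.00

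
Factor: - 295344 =-2^4*3^2*7^1*293^1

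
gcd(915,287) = 1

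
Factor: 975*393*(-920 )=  - 2^3*3^2*5^3*13^1*23^1*131^1 = - 352521000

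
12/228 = 1/19 = 0.05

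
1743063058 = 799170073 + 943892985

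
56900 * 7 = 398300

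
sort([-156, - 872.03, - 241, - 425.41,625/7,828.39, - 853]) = [ - 872.03,- 853, - 425.41, - 241, - 156 , 625/7,828.39 ] 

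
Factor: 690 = 2^1*3^1*5^1*23^1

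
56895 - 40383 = 16512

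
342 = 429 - 87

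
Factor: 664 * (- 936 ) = -2^6*3^2 * 13^1*83^1 =-  621504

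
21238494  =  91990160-70751666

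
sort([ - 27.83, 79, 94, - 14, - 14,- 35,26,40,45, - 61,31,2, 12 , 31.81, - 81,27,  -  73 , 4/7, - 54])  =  [ - 81 ,- 73, - 61,  -  54, - 35, - 27.83, - 14 , - 14, 4/7, 2,12,26,27,31,31.81 , 40,45,79,94]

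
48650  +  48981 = 97631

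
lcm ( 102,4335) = 8670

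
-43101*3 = - 129303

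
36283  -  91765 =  - 55482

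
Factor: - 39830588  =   - 2^2*7^1*1422521^1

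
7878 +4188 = 12066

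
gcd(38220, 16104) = 12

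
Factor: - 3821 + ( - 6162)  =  -67^1*149^1  =  - 9983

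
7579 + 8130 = 15709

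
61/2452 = 61/2452 = 0.02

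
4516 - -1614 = 6130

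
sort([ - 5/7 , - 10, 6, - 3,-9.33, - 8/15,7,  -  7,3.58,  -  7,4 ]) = [ - 10, - 9.33,-7, - 7, - 3, -5/7, - 8/15,3.58, 4,6,7]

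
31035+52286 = 83321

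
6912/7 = 987 + 3/7= 987.43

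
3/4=3/4 = 0.75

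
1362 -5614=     -  4252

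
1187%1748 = 1187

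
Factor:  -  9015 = -3^1*5^1*601^1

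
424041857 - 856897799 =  - 432855942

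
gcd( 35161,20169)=1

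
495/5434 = 45/494=0.09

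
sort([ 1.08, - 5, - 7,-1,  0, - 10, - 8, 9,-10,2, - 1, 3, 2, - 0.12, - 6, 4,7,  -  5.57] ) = [ - 10, - 10, - 8,-7,-6, - 5.57, - 5, - 1, - 1 , - 0.12,0, 1.08, 2,2, 3 , 4, 7,9 ] 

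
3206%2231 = 975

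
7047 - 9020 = -1973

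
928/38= 24 + 8/19 = 24.42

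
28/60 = 7/15 = 0.47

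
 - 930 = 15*( - 62)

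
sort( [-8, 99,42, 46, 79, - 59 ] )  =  [ -59, - 8 , 42,  46,  79, 99]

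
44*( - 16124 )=  -  709456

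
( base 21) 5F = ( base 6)320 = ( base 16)78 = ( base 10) 120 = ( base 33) 3l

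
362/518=181/259 = 0.70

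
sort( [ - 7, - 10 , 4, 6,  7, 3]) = [-10 , - 7, 3, 4, 6,7]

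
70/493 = 70/493 = 0.14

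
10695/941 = 10695/941 = 11.37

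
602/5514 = 301/2757= 0.11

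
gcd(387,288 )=9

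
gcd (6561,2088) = 9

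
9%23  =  9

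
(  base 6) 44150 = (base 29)77o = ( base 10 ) 6114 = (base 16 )17E2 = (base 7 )23553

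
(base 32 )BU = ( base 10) 382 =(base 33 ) bj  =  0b101111110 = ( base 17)158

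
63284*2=126568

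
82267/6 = 82267/6 = 13711.17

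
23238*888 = 20635344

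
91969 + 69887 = 161856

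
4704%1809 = 1086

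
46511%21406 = 3699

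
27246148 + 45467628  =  72713776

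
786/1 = 786=786.00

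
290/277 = 290/277 = 1.05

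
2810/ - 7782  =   - 1+2486/3891 = - 0.36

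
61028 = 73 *836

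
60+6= 66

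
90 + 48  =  138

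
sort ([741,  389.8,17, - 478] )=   [ - 478, 17,  389.8,741]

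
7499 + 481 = 7980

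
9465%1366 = 1269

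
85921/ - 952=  - 91 + 711/952 = - 90.25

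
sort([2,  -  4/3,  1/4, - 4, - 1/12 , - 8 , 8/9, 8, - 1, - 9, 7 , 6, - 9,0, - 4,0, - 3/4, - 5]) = [ - 9, - 9, - 8,  -  5, - 4, - 4, - 4/3, - 1, - 3/4, - 1/12  ,  0, 0,1/4, 8/9,  2, 6,7,8]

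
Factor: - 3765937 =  - 7^1*537991^1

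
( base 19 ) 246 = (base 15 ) 389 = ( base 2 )1100100100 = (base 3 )1002210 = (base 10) 804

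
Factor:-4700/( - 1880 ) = 2^(-1 )*5^1 = 5/2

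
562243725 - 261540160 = 300703565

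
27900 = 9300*3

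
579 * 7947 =4601313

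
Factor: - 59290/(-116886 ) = 35/69= 3^( - 1 )*5^1*7^1*23^(-1) 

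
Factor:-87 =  -3^1*29^1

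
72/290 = 36/145 = 0.25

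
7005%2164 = 513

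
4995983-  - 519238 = 5515221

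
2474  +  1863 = 4337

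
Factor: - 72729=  - 3^2 * 8081^1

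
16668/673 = 24 + 516/673 = 24.77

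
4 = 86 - 82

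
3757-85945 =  - 82188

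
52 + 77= 129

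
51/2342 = 51/2342 = 0.02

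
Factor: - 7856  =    -  2^4*491^1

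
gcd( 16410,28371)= 3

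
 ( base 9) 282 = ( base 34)6W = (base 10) 236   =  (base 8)354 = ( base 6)1032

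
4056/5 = 4056/5 = 811.20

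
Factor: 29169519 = 3^1*1181^1*8233^1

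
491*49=24059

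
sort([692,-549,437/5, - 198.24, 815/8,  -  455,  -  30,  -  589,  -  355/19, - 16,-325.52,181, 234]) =[  -  589,  -  549,-455,-325.52, - 198.24, - 30,-355/19, - 16,437/5, 815/8, 181, 234,692 ]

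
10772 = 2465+8307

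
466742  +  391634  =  858376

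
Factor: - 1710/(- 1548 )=2^( -1 )*5^1*19^1*43^( -1 )=95/86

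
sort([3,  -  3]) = [  -  3,3]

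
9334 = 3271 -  - 6063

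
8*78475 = 627800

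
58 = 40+18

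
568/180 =142/45 = 3.16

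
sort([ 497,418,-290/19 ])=[ - 290/19, 418,497]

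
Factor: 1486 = 2^1*743^1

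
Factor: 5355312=2^4*3^1*31^1 * 59^1*61^1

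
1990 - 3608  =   - 1618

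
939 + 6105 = 7044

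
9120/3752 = 2+202/469=2.43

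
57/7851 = 19/2617 = 0.01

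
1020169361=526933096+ 493236265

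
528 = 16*33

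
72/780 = 6/65 = 0.09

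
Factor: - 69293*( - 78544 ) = 2^4*7^1*19^1*521^1  *  4909^1 = 5442549392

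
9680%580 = 400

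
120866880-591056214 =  - 470189334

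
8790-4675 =4115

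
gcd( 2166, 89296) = 2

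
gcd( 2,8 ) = 2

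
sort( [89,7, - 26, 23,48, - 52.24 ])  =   [ -52.24,- 26, 7,23,  48, 89 ]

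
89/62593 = 89/62593 =0.00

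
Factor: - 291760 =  - 2^4 * 5^1* 7^1*521^1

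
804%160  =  4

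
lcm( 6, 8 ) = 24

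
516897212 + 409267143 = 926164355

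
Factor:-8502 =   -  2^1*3^1*13^1*109^1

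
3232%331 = 253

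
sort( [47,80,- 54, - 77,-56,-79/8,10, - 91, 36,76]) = [ - 91, - 77,-56, - 54, - 79/8,10,36 , 47,76,80]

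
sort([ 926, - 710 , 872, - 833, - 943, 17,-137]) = [ - 943,-833, - 710,-137,17 , 872, 926 ] 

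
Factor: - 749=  - 7^1 * 107^1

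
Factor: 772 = 2^2*193^1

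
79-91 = -12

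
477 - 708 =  - 231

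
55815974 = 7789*7166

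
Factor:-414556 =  - 2^2*61^1*1699^1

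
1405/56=25 + 5/56=25.09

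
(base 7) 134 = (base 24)32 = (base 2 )1001010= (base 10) 74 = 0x4A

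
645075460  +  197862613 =842938073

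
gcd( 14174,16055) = 19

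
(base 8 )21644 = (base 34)7UC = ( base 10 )9124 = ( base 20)12G4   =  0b10001110100100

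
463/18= 25 + 13/18=25.72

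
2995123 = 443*6761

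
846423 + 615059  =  1461482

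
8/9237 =8/9237 = 0.00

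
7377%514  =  181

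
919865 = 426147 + 493718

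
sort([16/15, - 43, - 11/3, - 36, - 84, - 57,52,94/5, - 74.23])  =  [  -  84, - 74.23, - 57, - 43, - 36, - 11/3, 16/15, 94/5,52]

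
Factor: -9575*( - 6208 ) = 2^6*5^2*97^1*383^1 = 59441600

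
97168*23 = 2234864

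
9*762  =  6858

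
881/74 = 881/74 =11.91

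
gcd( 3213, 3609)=9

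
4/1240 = 1/310 =0.00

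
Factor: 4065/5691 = 5^1*7^( - 1) = 5/7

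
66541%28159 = 10223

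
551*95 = 52345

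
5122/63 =5122/63 = 81.30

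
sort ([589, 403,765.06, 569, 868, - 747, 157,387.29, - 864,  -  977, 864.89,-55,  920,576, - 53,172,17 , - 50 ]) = [ - 977,  -  864,- 747, - 55, -53, - 50, 17,  157,172,387.29, 403  ,  569, 576 , 589,765.06,864.89,  868, 920]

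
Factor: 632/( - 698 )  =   - 316/349 = -  2^2*79^1*349^(-1 ) 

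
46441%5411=3153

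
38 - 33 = 5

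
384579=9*42731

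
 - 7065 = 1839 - 8904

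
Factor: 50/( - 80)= - 2^ ( - 3 )*5^1  =  - 5/8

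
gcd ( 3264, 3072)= 192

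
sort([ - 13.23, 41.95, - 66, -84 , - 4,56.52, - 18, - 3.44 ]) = [ - 84,-66,-18,-13.23, - 4 , - 3.44,41.95, 56.52]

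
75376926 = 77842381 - 2465455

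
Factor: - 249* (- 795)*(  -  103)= -3^2* 5^1* 53^1*83^1*103^1 = -  20389365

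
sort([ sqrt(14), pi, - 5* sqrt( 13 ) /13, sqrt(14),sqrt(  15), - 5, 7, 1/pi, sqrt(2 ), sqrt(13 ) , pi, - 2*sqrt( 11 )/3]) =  [-5, - 2*sqrt(11 ) /3,- 5*sqrt(13)/13,  1/pi , sqrt(2),pi,pi, sqrt( 13), sqrt( 14 ), sqrt(14 ), sqrt( 15 ), 7] 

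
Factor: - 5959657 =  - 11^1 * 31^1*17477^1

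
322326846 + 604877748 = 927204594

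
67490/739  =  91 + 241/739 = 91.33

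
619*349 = 216031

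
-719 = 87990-88709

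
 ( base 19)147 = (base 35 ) co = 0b110111100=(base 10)444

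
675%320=35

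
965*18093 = 17459745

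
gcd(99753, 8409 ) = 3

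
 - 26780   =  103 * ( - 260)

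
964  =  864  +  100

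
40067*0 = 0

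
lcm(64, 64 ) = 64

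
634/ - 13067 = - 1 + 12433/13067= - 0.05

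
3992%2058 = 1934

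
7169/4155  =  1 + 3014/4155 =1.73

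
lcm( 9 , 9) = 9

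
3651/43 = 3651/43 = 84.91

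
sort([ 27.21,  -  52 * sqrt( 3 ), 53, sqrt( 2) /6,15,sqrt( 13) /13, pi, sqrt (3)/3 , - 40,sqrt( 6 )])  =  [  -  52* sqrt( 3 ), - 40, sqrt(2)/6,sqrt( 13) /13, sqrt (3 )/3,sqrt( 6) , pi, 15, 27.21, 53 ]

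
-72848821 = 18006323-90855144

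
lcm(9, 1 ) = 9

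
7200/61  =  118 + 2/61= 118.03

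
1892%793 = 306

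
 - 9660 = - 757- 8903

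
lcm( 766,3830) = 3830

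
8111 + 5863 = 13974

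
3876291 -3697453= 178838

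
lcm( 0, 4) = 0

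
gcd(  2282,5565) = 7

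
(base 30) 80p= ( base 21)G81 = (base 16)1c39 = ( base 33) 6kv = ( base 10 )7225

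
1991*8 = 15928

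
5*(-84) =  - 420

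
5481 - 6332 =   -  851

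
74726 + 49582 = 124308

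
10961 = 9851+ 1110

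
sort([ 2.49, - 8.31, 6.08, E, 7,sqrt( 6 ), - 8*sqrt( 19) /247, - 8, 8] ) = [ - 8.31,-8,-8 * sqrt( 19)/247, sqrt( 6) , 2.49, E,6.08, 7, 8] 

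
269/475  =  269/475 = 0.57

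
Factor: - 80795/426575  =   - 143/755= - 5^( - 1 )* 11^1 * 13^1*151^ ( - 1 ) 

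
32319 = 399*81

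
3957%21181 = 3957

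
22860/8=5715/2= 2857.50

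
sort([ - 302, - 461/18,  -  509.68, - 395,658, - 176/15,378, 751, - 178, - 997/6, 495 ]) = [ - 509.68, - 395,  -  302,-178, - 997/6 , - 461/18, - 176/15, 378,495,658,  751]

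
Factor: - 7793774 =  - 2^1*3896887^1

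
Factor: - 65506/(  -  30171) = 2^1*3^( - 1 )*7^1 * 89^(-1 )*113^(- 1)*4679^1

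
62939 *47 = 2958133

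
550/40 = 13 + 3/4 = 13.75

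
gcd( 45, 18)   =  9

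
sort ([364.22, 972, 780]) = [ 364.22,  780, 972] 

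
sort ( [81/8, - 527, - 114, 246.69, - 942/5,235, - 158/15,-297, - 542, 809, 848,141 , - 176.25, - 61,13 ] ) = [ - 542, - 527, - 297, - 942/5, - 176.25, - 114, - 61, - 158/15,81/8, 13, 141, 235,246.69,809, 848 ]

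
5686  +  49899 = 55585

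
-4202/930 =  - 2101/465  =  - 4.52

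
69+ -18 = 51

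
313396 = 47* 6668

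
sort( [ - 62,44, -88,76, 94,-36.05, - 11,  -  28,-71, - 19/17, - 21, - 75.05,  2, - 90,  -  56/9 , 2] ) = [ - 90, - 88, - 75.05, - 71, - 62, -36.05, - 28,-21,-11, - 56/9 , - 19/17,2,2, 44,76,  94] 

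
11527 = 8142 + 3385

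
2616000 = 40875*64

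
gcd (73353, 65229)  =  3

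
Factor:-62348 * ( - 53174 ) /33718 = 1657646276/16859 = 2^2*11^2*13^1*23^ (-1)*109^1*733^ ( - 1 ) * 2417^1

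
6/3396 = 1/566 = 0.00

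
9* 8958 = 80622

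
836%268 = 32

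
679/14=97/2 = 48.50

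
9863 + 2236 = 12099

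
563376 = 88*6402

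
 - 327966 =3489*(-94) 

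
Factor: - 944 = -2^4*59^1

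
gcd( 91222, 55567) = 1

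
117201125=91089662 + 26111463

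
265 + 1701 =1966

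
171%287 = 171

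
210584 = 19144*11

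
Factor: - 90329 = - 59^1*1531^1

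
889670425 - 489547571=400122854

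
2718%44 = 34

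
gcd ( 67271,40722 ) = 1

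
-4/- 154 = 2/77 = 0.03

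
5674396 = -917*( - 6188 )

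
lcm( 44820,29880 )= 89640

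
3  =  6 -3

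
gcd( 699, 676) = 1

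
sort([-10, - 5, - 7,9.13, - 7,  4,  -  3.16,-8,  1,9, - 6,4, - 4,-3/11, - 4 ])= [ - 10, - 8, - 7, - 7, - 6, - 5, - 4, - 4, - 3.16, - 3/11,1, 4, 4,9,9.13] 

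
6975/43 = 162 + 9/43=162.21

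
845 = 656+189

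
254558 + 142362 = 396920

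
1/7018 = 1/7018 = 0.00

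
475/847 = 475/847 = 0.56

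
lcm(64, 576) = 576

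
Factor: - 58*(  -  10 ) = 580  =  2^2*5^1*29^1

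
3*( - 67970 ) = -203910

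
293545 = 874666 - 581121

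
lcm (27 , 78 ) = 702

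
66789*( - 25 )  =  - 1669725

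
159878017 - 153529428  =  6348589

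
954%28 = 2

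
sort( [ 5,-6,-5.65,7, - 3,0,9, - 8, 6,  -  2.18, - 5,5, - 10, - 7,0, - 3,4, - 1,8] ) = [ - 10,  -  8, - 7, - 6,-5.65,-5, - 3,-3, - 2.18, - 1,0,0, 4,5, 5,6,7, 8,9 ] 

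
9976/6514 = 4988/3257 = 1.53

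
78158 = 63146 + 15012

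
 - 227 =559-786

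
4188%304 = 236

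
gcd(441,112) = 7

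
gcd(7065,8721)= 9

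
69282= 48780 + 20502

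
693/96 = 231/32 = 7.22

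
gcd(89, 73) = 1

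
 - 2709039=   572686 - 3281725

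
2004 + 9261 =11265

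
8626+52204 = 60830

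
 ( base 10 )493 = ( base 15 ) 22d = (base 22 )109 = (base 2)111101101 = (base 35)e3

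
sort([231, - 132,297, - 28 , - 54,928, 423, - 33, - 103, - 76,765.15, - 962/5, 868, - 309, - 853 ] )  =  [-853, - 309,-962/5, - 132, - 103, - 76, - 54, - 33, - 28, 231,297, 423, 765.15,868,928 ] 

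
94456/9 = 94456/9 = 10495.11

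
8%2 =0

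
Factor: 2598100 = 2^2 * 5^2*25981^1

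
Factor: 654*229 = 2^1*3^1*109^1*229^1 = 149766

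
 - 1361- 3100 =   -  4461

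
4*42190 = 168760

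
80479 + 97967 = 178446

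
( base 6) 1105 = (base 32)81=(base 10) 257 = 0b100000001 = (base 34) 7J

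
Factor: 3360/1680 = 2=2^1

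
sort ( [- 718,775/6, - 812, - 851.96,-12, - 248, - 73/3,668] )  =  [-851.96, - 812 , - 718, - 248, - 73/3, - 12,775/6, 668]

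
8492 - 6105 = 2387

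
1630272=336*4852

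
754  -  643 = 111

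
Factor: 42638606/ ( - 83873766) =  - 21319303/41936883 = - 3^( - 1)*41^1*53^1*97^( - 1)*211^( - 1 )*683^( - 1 )*9811^1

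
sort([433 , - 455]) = [ -455,433] 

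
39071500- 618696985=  - 579625485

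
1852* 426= 788952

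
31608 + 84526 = 116134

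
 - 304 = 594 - 898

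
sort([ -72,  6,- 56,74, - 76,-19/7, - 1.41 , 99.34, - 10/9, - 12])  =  [ - 76, -72, - 56, - 12, - 19/7,- 1.41, - 10/9,6, 74,99.34]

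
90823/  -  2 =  - 45412+1/2 = - 45411.50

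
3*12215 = 36645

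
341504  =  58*5888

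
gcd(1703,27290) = 1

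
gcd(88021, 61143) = 89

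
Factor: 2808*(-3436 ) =-2^5*3^3*13^1*859^1 = - 9648288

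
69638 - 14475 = 55163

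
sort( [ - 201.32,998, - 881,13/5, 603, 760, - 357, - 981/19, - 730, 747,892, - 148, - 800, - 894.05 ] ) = [ - 894.05, - 881, - 800, - 730, - 357, - 201.32, - 148, - 981/19,13/5, 603,747, 760, 892,998] 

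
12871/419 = 12871/419  =  30.72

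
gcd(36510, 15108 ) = 6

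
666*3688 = 2456208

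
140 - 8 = 132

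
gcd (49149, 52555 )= 1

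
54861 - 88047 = -33186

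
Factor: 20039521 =97^1*206593^1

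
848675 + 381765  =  1230440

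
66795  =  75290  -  8495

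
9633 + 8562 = 18195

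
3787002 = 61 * 62082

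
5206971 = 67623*77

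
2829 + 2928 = 5757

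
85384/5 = 85384/5 = 17076.80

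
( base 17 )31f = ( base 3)1020022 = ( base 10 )899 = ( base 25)1AO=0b1110000011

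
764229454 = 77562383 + 686667071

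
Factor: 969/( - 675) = -3^( - 2 ) *5^(-2)*17^1*19^1 = - 323/225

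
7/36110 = 7/36110 = 0.00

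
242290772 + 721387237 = 963678009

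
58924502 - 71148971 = -12224469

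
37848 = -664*( - 57 )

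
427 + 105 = 532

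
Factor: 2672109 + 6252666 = 8924775 = 3^1*5^2*19^1 * 6263^1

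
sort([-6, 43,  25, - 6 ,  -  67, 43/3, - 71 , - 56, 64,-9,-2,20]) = [ - 71,-67, - 56, - 9, - 6, - 6,-2, 43/3,20, 25,43,64]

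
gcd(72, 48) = 24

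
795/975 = 53/65  =  0.82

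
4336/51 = 85 + 1/51 = 85.02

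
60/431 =60/431 = 0.14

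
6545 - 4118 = 2427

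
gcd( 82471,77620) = 1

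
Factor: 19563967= 19563967^1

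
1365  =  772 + 593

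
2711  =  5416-2705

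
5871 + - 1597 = 4274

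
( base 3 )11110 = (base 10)120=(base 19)66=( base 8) 170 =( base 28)48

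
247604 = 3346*74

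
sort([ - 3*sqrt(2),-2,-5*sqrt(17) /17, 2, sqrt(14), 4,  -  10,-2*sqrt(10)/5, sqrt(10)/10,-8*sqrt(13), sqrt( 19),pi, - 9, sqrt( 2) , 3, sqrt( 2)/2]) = [ - 8 * sqrt( 13), - 10, - 9,-3*sqrt( 2) , - 2,-2*sqrt( 10) /5,- 5 *sqrt(17)/17, sqrt( 10)/10, sqrt( 2)/2, sqrt(2 ), 2, 3, pi, sqrt( 14 ), 4,sqrt( 19)] 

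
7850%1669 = 1174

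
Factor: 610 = 2^1*5^1*61^1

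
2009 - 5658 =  - 3649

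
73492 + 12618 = 86110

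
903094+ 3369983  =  4273077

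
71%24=23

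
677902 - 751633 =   -  73731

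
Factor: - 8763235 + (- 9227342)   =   - 3^2*11^1* 23^1*7901^1 = - 17990577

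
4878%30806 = 4878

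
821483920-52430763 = 769053157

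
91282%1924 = 854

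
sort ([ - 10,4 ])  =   [ - 10, 4 ] 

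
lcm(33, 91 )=3003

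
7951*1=7951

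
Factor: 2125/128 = 2^(-7)*5^3*17^1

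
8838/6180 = 1 + 443/1030 = 1.43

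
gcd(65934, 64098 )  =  54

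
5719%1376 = 215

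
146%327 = 146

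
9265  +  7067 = 16332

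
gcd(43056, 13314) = 6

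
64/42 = 1+11/21 =1.52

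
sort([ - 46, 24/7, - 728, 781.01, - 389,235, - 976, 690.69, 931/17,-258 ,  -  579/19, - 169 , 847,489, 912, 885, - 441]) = [-976 , - 728, - 441,- 389, - 258, -169,-46, - 579/19, 24/7,931/17, 235,489, 690.69,781.01, 847,885,912 ] 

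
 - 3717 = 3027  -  6744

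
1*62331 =62331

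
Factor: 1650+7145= 8795 = 5^1*1759^1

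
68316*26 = 1776216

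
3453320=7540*458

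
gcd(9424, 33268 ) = 4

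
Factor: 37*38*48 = 67488  =  2^5*3^1*19^1*37^1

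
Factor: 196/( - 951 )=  - 2^2 *3^(-1 )*7^2*317^ ( - 1 ) 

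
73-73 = 0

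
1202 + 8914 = 10116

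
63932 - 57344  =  6588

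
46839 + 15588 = 62427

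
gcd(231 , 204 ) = 3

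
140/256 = 35/64= 0.55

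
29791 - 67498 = -37707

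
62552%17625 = 9677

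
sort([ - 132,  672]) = [ - 132, 672 ] 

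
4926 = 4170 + 756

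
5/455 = 1/91 = 0.01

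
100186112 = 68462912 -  - 31723200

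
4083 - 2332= 1751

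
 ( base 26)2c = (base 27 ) 2A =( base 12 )54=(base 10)64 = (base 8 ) 100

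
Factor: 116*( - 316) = -2^4*29^1*79^1 = - 36656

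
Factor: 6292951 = 7^1*857^1*1049^1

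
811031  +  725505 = 1536536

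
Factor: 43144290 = 2^1*3^2 * 5^1 * 7^1 * 68483^1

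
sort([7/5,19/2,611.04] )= [ 7/5, 19/2 , 611.04 ] 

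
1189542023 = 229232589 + 960309434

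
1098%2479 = 1098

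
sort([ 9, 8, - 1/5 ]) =[ - 1/5, 8,9] 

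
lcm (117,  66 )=2574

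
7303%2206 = 685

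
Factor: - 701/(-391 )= 17^ ( - 1 )*23^( - 1)*701^1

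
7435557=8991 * 827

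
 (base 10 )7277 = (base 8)16155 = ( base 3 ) 100222112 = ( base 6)53405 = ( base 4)1301231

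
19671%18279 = 1392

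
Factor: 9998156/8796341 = 2^2*7^2*29^1 * 461^(-1 )*1759^1*19081^( - 1 )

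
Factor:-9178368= - 2^8*3^1*17^1*19^1*37^1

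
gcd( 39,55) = 1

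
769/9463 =769/9463 = 0.08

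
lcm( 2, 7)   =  14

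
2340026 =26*90001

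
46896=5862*8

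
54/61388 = 27/30694 = 0.00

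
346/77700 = 173/38850 = 0.00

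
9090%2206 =266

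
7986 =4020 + 3966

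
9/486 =1/54  =  0.02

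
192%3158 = 192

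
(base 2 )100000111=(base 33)7w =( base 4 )10013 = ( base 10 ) 263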